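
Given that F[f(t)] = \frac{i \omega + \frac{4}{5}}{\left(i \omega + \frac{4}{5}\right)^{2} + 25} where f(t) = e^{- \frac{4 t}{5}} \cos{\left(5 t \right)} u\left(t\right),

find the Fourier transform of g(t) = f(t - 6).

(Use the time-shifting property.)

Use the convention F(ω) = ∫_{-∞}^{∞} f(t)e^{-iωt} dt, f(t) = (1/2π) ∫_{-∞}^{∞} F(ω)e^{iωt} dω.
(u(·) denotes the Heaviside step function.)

F[g](ω) = \frac{5 \left(5 i \omega + 4\right) e^{- 6 i \omega}}{\left(5 i \omega + 4\right)^{2} + 625}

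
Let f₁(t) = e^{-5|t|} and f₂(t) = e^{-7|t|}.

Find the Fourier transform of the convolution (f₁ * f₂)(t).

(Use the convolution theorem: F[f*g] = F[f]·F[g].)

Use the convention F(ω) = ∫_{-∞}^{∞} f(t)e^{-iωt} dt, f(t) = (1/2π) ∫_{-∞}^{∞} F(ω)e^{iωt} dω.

F[f₁*f₂](ω) = \frac{140}{\left(\omega^{2} + 25\right) \left(\omega^{2} + 49\right)}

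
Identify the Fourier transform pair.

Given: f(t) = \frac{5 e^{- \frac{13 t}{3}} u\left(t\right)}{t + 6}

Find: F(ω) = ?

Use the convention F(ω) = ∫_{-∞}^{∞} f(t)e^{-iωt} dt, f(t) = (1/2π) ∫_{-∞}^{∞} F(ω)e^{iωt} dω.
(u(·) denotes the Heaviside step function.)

F(ω) = 5 e^{6 i \omega + 26} \operatorname{E}_{1}\left(6 i \omega + 26\right)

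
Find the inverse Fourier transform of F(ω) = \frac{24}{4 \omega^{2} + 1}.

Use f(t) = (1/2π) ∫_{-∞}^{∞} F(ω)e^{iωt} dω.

f(t) = 6 e^{- \frac{\left|{t}\right|}{2}}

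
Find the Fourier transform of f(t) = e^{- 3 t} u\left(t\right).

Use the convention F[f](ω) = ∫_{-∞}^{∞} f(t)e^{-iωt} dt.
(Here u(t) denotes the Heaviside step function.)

F(ω) = \frac{1}{i \omega + 3}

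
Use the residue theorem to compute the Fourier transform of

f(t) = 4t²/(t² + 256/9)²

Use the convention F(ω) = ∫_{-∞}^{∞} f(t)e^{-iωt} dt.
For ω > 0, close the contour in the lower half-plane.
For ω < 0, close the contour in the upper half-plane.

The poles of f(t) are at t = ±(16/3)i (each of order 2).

Let g(z) = f(z)e^{-iωz}; for large |z| the factor e^{-iωz} decays in the lower half-plane when ω > 0 and in the upper half-plane when ω < 0.

Case ω > 0 (lower half-plane, clockwise contour ⇒ F(ω) = -2πi·ΣRes):
  Res_{z = - \frac{16 i}{3}} g(z) = i \left(\frac{3}{16} - \omega\right) e^{- \frac{16 \omega}{3}} (pole of order 2)
  F(ω) = -2πi·ΣRes = \frac{\pi \left(3 - 16 \omega\right) e^{- \frac{16 \omega}{3}}}{8}

Case ω < 0 (upper half-plane, counterclockwise contour ⇒ F(ω) = +2πi·ΣRes):
  Res_{z = \frac{16 i}{3}} g(z) = i \left(- \omega - \frac{3}{16}\right) e^{\frac{16 \omega}{3}} (pole of order 2)
  F(ω) = 2πi·ΣRes = \frac{\pi \left(16 \omega + 3\right) e^{\frac{16 \omega}{3}}}{8}

Both cases combine into a single formula in |ω|:

F(ω) = \frac{\pi \left(3 - 16 \left|{\omega}\right|\right) e^{- \frac{16 \left|{\omega}\right|}{3}}}{8}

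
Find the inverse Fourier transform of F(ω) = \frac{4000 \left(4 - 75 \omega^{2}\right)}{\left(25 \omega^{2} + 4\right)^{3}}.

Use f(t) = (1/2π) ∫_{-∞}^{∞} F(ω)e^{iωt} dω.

f(t) = 4 t^{2} e^{- \frac{2 \left|{t}\right|}{5}}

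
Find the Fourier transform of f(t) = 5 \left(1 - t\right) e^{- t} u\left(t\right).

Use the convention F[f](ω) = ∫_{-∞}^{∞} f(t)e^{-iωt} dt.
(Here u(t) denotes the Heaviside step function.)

F(ω) = \frac{5 i \omega}{- \omega^{2} + 2 i \omega + 1}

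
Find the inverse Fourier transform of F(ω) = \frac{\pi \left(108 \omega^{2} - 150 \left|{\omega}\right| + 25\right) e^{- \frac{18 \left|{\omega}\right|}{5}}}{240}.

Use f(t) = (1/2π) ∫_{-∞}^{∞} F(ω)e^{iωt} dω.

f(t) = \frac{t^{4}}{\left(t^{2} + \frac{324}{25}\right)^{3}}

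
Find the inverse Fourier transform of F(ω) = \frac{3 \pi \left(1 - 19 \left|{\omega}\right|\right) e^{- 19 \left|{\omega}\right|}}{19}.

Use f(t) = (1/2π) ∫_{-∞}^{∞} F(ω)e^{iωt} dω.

f(t) = \frac{6 t^{2}}{\left(t^{2} + 361\right)^{2}}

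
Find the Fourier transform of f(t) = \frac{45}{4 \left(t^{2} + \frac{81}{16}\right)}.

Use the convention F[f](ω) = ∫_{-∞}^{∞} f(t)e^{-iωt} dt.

F(ω) = 5 \pi e^{- \frac{9 \left|{\omega}\right|}{4}}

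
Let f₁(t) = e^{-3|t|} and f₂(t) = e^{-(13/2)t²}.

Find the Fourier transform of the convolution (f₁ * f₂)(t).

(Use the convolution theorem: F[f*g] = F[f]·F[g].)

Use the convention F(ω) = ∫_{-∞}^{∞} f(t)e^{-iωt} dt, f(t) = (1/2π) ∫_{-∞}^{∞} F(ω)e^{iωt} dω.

F[f₁*f₂](ω) = \frac{6 \sqrt{26} \sqrt{\pi} e^{- \frac{\omega^{2}}{26}}}{13 \left(\omega^{2} + 9\right)}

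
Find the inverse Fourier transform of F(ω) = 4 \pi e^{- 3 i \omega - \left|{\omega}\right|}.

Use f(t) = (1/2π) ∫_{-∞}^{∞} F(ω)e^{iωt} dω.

f(t) = \frac{4}{\left(t - 3\right)^{2} + 1}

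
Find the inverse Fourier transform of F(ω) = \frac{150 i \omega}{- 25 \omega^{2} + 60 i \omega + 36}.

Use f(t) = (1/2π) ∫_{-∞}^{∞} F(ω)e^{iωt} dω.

f(t) = 6 \left(1 - \frac{6 t}{5}\right) e^{- \frac{6 t}{5}} u\left(t\right)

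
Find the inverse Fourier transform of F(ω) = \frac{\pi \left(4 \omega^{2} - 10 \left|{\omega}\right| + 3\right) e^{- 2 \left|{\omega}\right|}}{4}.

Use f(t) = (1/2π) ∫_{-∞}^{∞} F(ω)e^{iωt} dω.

f(t) = \frac{4 t^{4}}{\left(t^{2} + 4\right)^{3}}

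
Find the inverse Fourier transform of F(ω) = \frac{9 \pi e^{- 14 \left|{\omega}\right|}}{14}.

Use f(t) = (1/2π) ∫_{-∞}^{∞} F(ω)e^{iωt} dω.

f(t) = \frac{9}{t^{2} + 196}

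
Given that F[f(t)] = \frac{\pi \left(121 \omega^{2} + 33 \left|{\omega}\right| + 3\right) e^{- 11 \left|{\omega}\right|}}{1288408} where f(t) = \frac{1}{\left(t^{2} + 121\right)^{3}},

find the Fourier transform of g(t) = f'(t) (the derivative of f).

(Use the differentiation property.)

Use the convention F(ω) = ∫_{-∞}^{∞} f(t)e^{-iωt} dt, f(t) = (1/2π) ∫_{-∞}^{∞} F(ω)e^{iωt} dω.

F[g](ω) = \frac{i \pi \omega \left(121 \omega^{2} + 33 \left|{\omega}\right| + 3\right) e^{- 11 \left|{\omega}\right|}}{1288408}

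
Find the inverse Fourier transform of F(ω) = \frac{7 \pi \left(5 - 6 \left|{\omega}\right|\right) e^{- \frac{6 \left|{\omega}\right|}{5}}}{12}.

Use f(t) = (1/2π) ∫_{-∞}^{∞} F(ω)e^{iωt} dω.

f(t) = \frac{7 t^{2}}{\left(t^{2} + \frac{36}{25}\right)^{2}}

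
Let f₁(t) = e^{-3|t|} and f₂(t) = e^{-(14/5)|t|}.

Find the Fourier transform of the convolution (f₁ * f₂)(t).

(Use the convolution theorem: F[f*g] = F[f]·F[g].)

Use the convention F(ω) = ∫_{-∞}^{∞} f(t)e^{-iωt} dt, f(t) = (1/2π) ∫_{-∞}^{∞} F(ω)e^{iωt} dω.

F[f₁*f₂](ω) = \frac{840}{\left(\omega^{2} + 9\right) \left(25 \omega^{2} + 196\right)}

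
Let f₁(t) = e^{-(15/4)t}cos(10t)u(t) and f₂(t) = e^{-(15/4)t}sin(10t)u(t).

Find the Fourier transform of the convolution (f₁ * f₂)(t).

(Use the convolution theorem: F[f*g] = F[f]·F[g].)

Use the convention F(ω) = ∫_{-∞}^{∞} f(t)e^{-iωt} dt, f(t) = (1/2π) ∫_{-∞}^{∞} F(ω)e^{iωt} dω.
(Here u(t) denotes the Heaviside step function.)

F[f₁*f₂](ω) = \frac{640 \left(4 i \omega + 15\right)}{\left(\left(4 i \omega + 15\right)^{2} + 1600\right)^{2}}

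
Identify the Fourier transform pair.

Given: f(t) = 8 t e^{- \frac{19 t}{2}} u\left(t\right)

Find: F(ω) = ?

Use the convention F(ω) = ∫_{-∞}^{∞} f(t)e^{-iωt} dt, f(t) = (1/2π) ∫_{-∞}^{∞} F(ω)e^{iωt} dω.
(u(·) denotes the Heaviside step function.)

F(ω) = \frac{32}{\left(2 i \omega + 19\right)^{2}}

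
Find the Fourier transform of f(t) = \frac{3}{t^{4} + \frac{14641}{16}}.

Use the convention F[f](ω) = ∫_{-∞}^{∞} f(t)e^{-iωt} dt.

F(ω) = \frac{24 \pi e^{- \frac{11 \sqrt{2} \left|{\omega}\right|}{4}} \sin{\left(\frac{11 \sqrt{2} \left|{\omega}\right|}{4} + \frac{\pi}{4} \right)}}{1331}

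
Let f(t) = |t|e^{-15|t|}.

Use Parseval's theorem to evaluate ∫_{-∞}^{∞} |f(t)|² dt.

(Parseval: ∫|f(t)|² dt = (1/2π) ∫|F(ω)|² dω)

∫|f(t)|² dt = \frac{1}{6750}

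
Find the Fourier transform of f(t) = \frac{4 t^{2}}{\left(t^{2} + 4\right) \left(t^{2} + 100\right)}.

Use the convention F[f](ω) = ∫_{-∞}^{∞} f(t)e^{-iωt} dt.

F(ω) = \frac{\pi \left(5 - e^{8 \left|{\omega}\right|}\right) e^{- 10 \left|{\omega}\right|}}{12}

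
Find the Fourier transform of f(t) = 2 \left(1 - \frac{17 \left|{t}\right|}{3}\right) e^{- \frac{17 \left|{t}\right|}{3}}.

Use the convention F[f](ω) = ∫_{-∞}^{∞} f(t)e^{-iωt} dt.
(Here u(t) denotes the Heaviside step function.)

F(ω) = \frac{3672 \omega^{2}}{\left(9 \omega^{2} + 289\right)^{2}}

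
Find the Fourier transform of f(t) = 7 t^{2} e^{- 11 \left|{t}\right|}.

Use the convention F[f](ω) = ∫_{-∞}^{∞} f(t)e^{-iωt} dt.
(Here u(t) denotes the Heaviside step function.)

F(ω) = \frac{308 \left(121 - 3 \omega^{2}\right)}{\left(\omega^{2} + 121\right)^{3}}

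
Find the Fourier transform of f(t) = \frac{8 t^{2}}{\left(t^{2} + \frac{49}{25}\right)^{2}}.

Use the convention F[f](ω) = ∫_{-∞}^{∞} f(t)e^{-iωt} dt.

F(ω) = \frac{4 \pi \left(5 - 7 \left|{\omega}\right|\right) e^{- \frac{7 \left|{\omega}\right|}{5}}}{7}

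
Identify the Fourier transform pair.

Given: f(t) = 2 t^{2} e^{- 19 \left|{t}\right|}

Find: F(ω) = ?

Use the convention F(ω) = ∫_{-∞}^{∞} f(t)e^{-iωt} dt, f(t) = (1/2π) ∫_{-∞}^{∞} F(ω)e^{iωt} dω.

F(ω) = \frac{152 \left(361 - 3 \omega^{2}\right)}{\left(\omega^{2} + 361\right)^{3}}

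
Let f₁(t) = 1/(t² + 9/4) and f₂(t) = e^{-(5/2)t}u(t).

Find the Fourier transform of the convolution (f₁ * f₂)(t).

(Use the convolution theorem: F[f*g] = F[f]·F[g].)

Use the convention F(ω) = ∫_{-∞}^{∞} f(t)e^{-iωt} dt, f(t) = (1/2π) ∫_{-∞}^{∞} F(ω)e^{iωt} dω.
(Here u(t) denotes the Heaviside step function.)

F[f₁*f₂](ω) = \frac{4 \pi e^{- \frac{3 \left|{\omega}\right|}{2}}}{3 \left(2 i \omega + 5\right)}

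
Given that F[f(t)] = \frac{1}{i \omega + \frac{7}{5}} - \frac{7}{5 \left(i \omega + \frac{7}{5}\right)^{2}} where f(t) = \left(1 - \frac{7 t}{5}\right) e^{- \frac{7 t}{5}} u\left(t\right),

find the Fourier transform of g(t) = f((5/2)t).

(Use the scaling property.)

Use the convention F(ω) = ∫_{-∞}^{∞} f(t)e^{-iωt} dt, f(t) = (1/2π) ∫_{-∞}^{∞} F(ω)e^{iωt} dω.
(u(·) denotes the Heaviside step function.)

F[g](ω) = \frac{4 i \omega}{- 4 \omega^{2} + 28 i \omega + 49}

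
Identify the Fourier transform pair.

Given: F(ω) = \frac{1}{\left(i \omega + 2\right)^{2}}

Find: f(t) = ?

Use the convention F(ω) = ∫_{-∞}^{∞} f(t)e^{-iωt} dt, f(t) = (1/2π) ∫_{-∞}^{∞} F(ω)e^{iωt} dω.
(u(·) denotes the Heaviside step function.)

f(t) = t e^{- 2 t} u\left(t\right)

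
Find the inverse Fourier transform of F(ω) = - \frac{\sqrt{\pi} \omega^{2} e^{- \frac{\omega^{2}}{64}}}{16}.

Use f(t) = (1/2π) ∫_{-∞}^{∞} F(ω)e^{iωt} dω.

f(t) = 4 \left(64 t^{2} - 2\right) e^{- 16 t^{2}}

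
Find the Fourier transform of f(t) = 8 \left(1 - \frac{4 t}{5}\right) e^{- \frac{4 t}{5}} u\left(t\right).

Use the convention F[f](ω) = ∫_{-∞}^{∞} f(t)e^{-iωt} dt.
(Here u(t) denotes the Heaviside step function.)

F(ω) = \frac{200 i \omega}{- 25 \omega^{2} + 40 i \omega + 16}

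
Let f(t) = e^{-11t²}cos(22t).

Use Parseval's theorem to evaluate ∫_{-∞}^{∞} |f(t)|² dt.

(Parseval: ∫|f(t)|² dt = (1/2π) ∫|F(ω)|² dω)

∫|f(t)|² dt = \frac{\sqrt{22} \sqrt{\pi} \left(1 + e^{22}\right)}{44 e^{22}}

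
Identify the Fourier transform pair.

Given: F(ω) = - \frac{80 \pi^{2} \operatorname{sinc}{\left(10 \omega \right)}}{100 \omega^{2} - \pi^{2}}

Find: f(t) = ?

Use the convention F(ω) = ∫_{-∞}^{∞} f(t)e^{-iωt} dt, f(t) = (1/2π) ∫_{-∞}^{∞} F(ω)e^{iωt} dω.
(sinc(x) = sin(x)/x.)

f(t) = 8 \left(\begin{cases} \frac{\cos{\left(\frac{\pi t}{10} \right)}}{2} + \frac{1}{2} & \text{for}\: \left|{t}\right| < 10 \\0 & \text{otherwise} \end{cases}\right)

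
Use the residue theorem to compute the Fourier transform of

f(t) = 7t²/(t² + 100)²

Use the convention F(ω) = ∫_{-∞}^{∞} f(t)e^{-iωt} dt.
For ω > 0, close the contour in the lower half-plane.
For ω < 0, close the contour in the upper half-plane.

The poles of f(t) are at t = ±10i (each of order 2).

Let g(z) = f(z)e^{-iωz}; for large |z| the factor e^{-iωz} decays in the lower half-plane when ω > 0 and in the upper half-plane when ω < 0.

Case ω > 0 (lower half-plane, clockwise contour ⇒ F(ω) = -2πi·ΣRes):
  Res_{z = - 10 i} g(z) = \frac{7 i \left(1 - 10 \omega\right) e^{- 10 \omega}}{40} (pole of order 2)
  F(ω) = -2πi·ΣRes = \frac{7 \pi \left(1 - 10 \omega\right) e^{- 10 \omega}}{20}

Case ω < 0 (upper half-plane, counterclockwise contour ⇒ F(ω) = +2πi·ΣRes):
  Res_{z = 10 i} g(z) = \frac{7 i \left(- 10 \omega - 1\right) e^{10 \omega}}{40} (pole of order 2)
  F(ω) = 2πi·ΣRes = \frac{7 \pi \left(10 \omega + 1\right) e^{10 \omega}}{20}

Both cases combine into a single formula in |ω|:

F(ω) = \frac{7 \pi \left(1 - 10 \left|{\omega}\right|\right) e^{- 10 \left|{\omega}\right|}}{20}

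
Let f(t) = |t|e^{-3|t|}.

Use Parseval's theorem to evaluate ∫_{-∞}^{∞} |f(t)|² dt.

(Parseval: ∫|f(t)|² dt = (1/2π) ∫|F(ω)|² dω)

∫|f(t)|² dt = \frac{1}{54}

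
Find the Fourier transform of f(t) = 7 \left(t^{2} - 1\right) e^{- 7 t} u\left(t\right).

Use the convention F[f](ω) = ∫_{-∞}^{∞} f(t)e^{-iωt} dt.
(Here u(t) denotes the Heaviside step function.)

F(ω) = \frac{7 \left(2 i \omega - \left(i \omega + 7\right)^{3} + 14\right)}{\left(i \omega + 7\right)^{4}}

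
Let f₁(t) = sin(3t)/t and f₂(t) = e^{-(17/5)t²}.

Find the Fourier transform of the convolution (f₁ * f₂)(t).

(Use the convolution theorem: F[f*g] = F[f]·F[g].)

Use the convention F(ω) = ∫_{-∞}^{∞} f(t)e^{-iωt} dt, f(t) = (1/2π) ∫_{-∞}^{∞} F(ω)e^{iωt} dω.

F[f₁*f₂](ω) = \begin{cases} \frac{\sqrt{85} \pi^{\frac{3}{2}} e^{- \frac{5 \omega^{2}}{68}}}{17} & \text{for}\: \omega > -3 \wedge \omega < 3 \\0 & \text{otherwise} \end{cases}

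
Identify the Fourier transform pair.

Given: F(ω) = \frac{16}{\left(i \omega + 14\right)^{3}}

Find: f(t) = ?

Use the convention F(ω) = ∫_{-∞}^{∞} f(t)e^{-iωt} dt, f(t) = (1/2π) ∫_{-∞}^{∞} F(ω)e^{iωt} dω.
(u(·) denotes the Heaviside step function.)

f(t) = 8 t^{2} e^{- 14 t} u\left(t\right)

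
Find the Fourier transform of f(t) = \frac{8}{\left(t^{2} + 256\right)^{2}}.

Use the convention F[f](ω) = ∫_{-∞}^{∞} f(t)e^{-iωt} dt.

F(ω) = \frac{\pi \left(16 \left|{\omega}\right| + 1\right) e^{- 16 \left|{\omega}\right|}}{1024}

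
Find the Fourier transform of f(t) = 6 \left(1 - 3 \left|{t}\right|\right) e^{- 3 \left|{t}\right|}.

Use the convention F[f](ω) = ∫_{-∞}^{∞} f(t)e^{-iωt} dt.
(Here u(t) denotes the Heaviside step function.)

F(ω) = \frac{72 \omega^{2}}{\left(\omega^{2} + 9\right)^{2}}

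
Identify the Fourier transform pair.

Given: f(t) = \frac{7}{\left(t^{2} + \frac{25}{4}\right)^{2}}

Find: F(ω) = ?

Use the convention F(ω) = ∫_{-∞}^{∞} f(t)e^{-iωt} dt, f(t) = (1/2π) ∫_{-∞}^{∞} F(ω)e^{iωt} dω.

F(ω) = \frac{14 \pi \left(5 \left|{\omega}\right| + 2\right) e^{- \frac{5 \left|{\omega}\right|}{2}}}{125}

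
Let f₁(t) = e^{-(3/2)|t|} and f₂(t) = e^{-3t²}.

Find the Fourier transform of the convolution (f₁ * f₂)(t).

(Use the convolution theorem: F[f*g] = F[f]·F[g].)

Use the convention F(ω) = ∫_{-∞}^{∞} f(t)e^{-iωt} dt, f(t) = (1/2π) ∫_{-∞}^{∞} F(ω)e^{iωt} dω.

F[f₁*f₂](ω) = \frac{4 \sqrt{3} \sqrt{\pi} e^{- \frac{\omega^{2}}{12}}}{4 \omega^{2} + 9}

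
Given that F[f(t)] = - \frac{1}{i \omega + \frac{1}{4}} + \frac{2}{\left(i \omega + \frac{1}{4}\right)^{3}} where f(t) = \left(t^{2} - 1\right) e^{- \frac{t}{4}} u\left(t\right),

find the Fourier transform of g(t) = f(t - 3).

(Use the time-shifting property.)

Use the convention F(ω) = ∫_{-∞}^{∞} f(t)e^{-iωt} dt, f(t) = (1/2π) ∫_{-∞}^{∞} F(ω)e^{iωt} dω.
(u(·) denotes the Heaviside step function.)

F[g](ω) = \frac{4 \left(128 i \omega - \left(4 i \omega + 1\right)^{3} + 32\right) e^{- 3 i \omega}}{\left(4 i \omega + 1\right)^{4}}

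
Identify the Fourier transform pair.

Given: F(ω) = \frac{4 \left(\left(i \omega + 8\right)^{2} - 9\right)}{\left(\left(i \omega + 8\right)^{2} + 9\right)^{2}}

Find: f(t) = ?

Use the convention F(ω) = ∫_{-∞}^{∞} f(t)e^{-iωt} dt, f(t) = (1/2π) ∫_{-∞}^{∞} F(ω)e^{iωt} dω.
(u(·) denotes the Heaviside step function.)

f(t) = 4 t e^{- 8 t} \cos{\left(3 t \right)} u\left(t\right)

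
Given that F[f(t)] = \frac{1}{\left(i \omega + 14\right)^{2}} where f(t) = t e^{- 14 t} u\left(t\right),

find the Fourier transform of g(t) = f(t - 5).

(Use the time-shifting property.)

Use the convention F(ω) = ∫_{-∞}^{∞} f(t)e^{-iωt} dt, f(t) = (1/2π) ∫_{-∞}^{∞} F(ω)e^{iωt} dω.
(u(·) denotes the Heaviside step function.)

F[g](ω) = \frac{e^{- 5 i \omega}}{\left(i \omega + 14\right)^{2}}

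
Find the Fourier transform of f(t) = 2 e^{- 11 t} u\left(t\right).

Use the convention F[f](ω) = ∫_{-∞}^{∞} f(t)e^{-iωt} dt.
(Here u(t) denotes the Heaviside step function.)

F(ω) = \frac{2}{i \omega + 11}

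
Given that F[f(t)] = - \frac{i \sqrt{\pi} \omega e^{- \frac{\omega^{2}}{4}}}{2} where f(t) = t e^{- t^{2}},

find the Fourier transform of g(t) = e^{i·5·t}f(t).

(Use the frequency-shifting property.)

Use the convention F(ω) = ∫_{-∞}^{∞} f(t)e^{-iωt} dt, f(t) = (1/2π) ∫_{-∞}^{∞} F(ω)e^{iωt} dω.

F[g](ω) = \frac{i \sqrt{\pi} \left(5 - \omega\right) e^{- \frac{\left(\omega - 5\right)^{2}}{4}}}{2}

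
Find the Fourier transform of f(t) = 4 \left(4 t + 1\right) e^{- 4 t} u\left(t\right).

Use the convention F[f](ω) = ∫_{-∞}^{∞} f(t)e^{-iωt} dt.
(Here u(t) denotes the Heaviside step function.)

F(ω) = \frac{4 \left(- i \omega - 8\right)}{\omega^{2} - 8 i \omega - 16}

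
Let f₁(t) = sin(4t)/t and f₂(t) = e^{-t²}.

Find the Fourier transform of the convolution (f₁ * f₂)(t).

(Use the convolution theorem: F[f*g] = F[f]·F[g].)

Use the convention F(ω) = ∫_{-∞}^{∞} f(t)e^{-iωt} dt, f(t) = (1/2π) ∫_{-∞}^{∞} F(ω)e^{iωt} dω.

F[f₁*f₂](ω) = \begin{cases} \pi^{\frac{3}{2}} e^{- \frac{\omega^{2}}{4}} & \text{for}\: \omega > -4 \wedge \omega < 4 \\0 & \text{otherwise} \end{cases}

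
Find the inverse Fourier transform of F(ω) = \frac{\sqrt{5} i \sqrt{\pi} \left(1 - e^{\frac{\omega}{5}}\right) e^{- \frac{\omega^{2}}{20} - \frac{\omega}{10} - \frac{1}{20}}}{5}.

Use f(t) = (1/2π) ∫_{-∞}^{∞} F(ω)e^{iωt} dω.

f(t) = 2 e^{- 5 t^{2}} \sin{\left(t \right)}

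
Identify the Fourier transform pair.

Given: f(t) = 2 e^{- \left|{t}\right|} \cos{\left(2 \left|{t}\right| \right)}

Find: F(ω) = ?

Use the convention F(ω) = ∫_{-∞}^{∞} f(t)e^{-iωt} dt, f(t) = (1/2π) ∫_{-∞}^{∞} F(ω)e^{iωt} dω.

F(ω) = \frac{4 \left(\omega^{2} + 5\right)}{\omega^{4} - 6 \omega^{2} + 25}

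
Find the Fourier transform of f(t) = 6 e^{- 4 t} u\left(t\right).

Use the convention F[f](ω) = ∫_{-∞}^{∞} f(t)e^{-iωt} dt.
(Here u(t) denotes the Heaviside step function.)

F(ω) = \frac{6}{i \omega + 4}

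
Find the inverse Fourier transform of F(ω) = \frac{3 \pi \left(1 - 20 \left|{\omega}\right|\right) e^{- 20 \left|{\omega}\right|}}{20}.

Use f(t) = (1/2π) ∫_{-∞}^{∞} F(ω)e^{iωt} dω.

f(t) = \frac{6 t^{2}}{\left(t^{2} + 400\right)^{2}}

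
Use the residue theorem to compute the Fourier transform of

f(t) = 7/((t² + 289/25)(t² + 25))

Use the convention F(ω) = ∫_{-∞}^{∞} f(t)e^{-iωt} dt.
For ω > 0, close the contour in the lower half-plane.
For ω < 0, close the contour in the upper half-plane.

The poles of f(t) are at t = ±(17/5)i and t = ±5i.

Let g(z) = f(z)e^{-iωz}; for large |z| the factor e^{-iωz} decays in the lower half-plane when ω > 0 and in the upper half-plane when ω < 0.

Case ω > 0 (lower half-plane, clockwise contour ⇒ F(ω) = -2πi·ΣRes):
  Res_{z = - \frac{17 i}{5}} g(z) = \frac{125 i e^{- \frac{17 \omega}{5}}}{1632}
  Res_{z = - 5 i} g(z) = - \frac{5 i e^{- 5 \omega}}{96}
  F(ω) = -2πi·ΣRes = - \frac{5 \pi e^{- 5 \omega}}{48} + \frac{125 \pi e^{- \frac{17 \omega}{5}}}{816}

Case ω < 0 (upper half-plane, counterclockwise contour ⇒ F(ω) = +2πi·ΣRes):
  Res_{z = \frac{17 i}{5}} g(z) = - \frac{125 i e^{\frac{17 \omega}{5}}}{1632}
  Res_{z = 5 i} g(z) = \frac{5 i e^{5 \omega}}{96}
  F(ω) = 2πi·ΣRes = \frac{5 \pi \left(25 e^{\frac{17 \omega}{5}} - 17 e^{5 \omega}\right)}{816}

Both cases combine into a single formula in |ω|:

F(ω) = - \frac{5 \pi e^{- 5 \left|{\omega}\right|}}{48} + \frac{125 \pi e^{- \frac{17 \left|{\omega}\right|}{5}}}{816}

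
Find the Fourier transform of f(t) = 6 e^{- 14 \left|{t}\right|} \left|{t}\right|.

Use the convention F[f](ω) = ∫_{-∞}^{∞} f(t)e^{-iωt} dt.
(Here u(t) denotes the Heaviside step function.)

F(ω) = \frac{12 \left(196 - \omega^{2}\right)}{\left(\omega^{2} + 196\right)^{2}}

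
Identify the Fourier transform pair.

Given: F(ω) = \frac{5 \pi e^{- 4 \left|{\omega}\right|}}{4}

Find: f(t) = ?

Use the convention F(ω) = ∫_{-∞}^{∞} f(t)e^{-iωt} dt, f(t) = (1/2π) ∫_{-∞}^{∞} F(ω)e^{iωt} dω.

f(t) = \frac{5}{t^{2} + 16}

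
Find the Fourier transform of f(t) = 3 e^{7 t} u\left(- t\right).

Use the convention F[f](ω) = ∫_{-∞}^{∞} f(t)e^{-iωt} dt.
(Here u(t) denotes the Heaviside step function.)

F(ω) = - \frac{3}{i \omega - 7}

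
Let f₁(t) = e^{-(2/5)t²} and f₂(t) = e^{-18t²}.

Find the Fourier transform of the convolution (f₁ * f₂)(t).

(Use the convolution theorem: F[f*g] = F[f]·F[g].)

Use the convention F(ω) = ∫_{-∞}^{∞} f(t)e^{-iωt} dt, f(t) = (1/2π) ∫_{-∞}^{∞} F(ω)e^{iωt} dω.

F[f₁*f₂](ω) = \frac{\sqrt{5} \pi e^{- \frac{23 \omega^{2}}{36}}}{6}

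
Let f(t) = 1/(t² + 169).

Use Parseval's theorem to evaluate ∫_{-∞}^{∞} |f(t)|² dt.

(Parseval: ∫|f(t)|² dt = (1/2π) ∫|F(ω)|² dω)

∫|f(t)|² dt = \frac{\pi}{4394}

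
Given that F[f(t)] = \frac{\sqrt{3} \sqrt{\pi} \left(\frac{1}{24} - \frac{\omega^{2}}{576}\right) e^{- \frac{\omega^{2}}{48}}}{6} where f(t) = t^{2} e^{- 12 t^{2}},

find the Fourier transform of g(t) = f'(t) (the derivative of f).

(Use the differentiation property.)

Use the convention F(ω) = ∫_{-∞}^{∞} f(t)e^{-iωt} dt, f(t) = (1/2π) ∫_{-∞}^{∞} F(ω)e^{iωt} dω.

F[g](ω) = \frac{\sqrt{3} i \sqrt{\pi} \omega \left(24 - \omega^{2}\right) e^{- \frac{\omega^{2}}{48}}}{3456}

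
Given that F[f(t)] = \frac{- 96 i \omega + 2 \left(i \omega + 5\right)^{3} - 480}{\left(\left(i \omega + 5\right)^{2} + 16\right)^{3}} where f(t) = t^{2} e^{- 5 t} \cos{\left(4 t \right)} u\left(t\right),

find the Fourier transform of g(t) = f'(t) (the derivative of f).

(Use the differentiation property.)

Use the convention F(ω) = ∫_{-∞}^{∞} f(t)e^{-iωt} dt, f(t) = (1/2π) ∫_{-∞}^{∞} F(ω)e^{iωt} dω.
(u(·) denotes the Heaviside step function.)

F[g](ω) = - \frac{2 i \omega \left(48 i \omega - \left(i \omega + 5\right)^{3} + 240\right)}{\left(\left(i \omega + 5\right)^{2} + 16\right)^{3}}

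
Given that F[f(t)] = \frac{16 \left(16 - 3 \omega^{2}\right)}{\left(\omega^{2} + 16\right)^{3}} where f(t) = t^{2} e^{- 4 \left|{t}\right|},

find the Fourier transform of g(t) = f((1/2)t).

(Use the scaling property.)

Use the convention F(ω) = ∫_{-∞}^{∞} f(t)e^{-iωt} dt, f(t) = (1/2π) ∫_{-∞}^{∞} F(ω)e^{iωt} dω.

F[g](ω) = \frac{2 \left(4 - 3 \omega^{2}\right)}{\left(\omega^{2} + 4\right)^{3}}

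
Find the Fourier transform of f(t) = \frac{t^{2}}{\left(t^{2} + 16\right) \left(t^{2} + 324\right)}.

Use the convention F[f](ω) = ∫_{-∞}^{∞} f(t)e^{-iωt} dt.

F(ω) = \frac{\pi \left(9 - 2 e^{14 \left|{\omega}\right|}\right) e^{- 18 \left|{\omega}\right|}}{154}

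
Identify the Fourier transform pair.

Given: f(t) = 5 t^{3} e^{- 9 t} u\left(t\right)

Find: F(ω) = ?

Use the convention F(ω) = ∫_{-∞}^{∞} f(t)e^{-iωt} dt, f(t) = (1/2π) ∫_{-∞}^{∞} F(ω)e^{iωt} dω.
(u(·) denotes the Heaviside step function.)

F(ω) = \frac{30}{\left(i \omega + 9\right)^{4}}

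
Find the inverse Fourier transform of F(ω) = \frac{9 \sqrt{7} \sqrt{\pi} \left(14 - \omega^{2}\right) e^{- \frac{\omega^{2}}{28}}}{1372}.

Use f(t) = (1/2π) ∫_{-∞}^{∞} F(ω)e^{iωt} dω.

f(t) = 9 t^{2} e^{- 7 t^{2}}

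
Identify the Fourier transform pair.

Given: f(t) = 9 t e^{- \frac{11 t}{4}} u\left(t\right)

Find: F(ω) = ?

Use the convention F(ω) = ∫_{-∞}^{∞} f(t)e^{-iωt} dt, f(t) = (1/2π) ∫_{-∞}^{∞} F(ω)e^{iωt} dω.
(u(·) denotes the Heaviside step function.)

F(ω) = \frac{144}{\left(4 i \omega + 11\right)^{2}}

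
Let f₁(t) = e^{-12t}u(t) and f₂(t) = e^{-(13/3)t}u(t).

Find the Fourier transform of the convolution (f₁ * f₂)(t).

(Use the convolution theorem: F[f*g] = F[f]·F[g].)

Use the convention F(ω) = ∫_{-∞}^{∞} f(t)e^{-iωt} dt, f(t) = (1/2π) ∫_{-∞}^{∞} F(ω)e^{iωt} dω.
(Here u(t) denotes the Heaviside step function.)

F[f₁*f₂](ω) = \frac{3}{\left(i \omega + 12\right) \left(3 i \omega + 13\right)}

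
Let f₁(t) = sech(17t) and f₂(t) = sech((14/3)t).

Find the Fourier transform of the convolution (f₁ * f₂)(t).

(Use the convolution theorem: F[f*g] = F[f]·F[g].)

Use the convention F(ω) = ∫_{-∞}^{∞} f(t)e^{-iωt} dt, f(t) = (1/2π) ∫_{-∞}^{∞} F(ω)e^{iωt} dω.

F[f₁*f₂](ω) = \frac{3 \pi^{2}}{238 \cosh{\left(\frac{\pi \omega}{34} \right)} \cosh{\left(\frac{3 \pi \omega}{28} \right)}}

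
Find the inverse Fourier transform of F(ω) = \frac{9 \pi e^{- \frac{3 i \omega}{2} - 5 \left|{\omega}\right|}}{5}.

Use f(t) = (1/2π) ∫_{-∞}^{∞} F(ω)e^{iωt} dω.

f(t) = \frac{9}{\left(t - \frac{3}{2}\right)^{2} + 25}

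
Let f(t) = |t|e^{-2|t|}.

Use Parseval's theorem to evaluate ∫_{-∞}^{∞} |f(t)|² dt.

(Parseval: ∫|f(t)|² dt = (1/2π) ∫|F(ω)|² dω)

∫|f(t)|² dt = \frac{1}{16}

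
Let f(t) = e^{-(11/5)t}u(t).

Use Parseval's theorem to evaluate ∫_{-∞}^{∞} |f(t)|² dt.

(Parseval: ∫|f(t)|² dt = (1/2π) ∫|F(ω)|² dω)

∫|f(t)|² dt = \frac{5}{22}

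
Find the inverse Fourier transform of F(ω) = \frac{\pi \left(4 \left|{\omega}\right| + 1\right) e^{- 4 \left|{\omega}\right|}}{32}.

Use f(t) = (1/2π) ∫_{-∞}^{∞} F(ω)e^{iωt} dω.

f(t) = \frac{4}{\left(t^{2} + 16\right)^{2}}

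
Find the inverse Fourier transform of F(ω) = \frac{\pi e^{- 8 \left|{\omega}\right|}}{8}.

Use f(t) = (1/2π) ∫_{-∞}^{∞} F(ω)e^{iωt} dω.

f(t) = \frac{1}{t^{2} + 64}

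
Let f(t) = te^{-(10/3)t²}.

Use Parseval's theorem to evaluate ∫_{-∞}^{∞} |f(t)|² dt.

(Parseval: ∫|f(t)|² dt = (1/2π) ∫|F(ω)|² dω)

∫|f(t)|² dt = \frac{3 \sqrt{15} \sqrt{\pi}}{400}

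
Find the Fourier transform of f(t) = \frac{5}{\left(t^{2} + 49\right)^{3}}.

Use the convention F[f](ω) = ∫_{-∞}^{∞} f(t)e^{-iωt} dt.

F(ω) = \frac{5 \pi \left(49 \omega^{2} + 21 \left|{\omega}\right| + 3\right) e^{- 7 \left|{\omega}\right|}}{134456}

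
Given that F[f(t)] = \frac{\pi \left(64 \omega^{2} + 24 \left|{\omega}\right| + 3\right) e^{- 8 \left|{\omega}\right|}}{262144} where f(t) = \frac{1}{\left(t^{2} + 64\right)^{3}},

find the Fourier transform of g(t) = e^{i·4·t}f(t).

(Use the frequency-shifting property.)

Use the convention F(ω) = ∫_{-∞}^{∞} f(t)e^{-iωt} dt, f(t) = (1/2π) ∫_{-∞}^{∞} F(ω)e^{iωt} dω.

F[g](ω) = \frac{\pi \left(64 \left(\omega - 4\right)^{2} + 24 \left|{\omega - 4}\right| + 3\right) e^{- 8 \left|{\omega - 4}\right|}}{262144}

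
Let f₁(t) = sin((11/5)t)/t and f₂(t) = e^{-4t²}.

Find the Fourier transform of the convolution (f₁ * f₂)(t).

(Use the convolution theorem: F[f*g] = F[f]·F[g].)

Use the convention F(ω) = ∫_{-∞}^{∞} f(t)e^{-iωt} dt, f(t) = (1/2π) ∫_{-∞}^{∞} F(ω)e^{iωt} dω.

F[f₁*f₂](ω) = \begin{cases} \frac{\pi^{\frac{3}{2}} e^{- \frac{\omega^{2}}{16}}}{2} & \text{for}\: \omega > - \frac{11}{5} \wedge \omega < \frac{11}{5} \\0 & \text{otherwise} \end{cases}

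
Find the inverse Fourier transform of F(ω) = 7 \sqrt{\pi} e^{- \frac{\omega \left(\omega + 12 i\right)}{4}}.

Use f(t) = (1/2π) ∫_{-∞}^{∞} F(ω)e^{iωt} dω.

f(t) = 7 e^{- \left(t - 3\right)^{2}}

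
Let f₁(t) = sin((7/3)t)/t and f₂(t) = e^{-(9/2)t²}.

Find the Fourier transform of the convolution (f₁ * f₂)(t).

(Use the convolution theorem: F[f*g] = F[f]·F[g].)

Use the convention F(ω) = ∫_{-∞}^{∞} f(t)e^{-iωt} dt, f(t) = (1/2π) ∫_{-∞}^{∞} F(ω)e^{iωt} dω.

F[f₁*f₂](ω) = \begin{cases} \frac{\sqrt{2} \pi^{\frac{3}{2}} e^{- \frac{\omega^{2}}{18}}}{3} & \text{for}\: \omega > - \frac{7}{3} \wedge \omega < \frac{7}{3} \\0 & \text{otherwise} \end{cases}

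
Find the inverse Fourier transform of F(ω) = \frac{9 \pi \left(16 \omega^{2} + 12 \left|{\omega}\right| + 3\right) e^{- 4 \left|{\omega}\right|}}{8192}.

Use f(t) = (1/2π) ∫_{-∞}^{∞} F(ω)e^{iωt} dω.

f(t) = \frac{9}{\left(t^{2} + 16\right)^{3}}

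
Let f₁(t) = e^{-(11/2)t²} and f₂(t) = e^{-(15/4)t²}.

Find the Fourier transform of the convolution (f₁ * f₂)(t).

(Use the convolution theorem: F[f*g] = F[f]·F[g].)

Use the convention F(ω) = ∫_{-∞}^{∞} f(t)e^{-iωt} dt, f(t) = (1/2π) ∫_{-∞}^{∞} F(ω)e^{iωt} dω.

F[f₁*f₂](ω) = \frac{2 \sqrt{330} \pi e^{- \frac{37 \omega^{2}}{330}}}{165}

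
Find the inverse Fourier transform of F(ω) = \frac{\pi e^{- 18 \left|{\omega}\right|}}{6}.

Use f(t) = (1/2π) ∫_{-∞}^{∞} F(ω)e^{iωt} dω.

f(t) = \frac{3}{t^{2} + 324}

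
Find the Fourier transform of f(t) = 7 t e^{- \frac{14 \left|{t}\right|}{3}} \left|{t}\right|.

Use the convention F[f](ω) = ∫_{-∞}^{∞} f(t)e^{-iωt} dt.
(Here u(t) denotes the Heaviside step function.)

F(ω) = \frac{6804 i \omega \left(3 \omega^{2} - 196\right)}{\left(9 \omega^{2} + 196\right)^{3}}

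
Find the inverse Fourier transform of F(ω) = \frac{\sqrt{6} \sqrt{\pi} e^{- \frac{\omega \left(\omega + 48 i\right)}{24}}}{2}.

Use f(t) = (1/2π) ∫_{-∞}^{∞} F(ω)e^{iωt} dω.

f(t) = 3 e^{- 6 \left(t - 2\right)^{2}}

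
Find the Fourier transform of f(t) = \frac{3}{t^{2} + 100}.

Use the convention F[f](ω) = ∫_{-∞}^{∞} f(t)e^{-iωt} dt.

F(ω) = \frac{3 \pi e^{- 10 \left|{\omega}\right|}}{10}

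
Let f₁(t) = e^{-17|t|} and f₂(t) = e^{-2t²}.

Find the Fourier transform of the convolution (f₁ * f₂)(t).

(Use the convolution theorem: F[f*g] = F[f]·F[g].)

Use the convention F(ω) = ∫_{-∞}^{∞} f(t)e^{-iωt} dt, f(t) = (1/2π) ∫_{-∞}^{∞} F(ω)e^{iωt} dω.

F[f₁*f₂](ω) = \frac{17 \sqrt{2} \sqrt{\pi} e^{- \frac{\omega^{2}}{8}}}{\omega^{2} + 289}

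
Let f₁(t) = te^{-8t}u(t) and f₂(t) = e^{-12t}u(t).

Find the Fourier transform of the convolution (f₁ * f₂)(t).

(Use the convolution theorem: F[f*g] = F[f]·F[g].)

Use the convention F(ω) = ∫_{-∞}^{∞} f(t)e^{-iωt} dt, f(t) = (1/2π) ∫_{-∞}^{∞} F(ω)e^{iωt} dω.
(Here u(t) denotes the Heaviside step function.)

F[f₁*f₂](ω) = \frac{1}{\left(i \omega + 8\right)^{2} \left(i \omega + 12\right)}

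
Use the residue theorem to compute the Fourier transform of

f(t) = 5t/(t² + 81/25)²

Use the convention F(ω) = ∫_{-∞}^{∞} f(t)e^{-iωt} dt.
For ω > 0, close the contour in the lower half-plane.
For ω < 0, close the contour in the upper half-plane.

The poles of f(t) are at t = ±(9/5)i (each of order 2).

Let g(z) = f(z)e^{-iωz}; for large |z| the factor e^{-iωz} decays in the lower half-plane when ω > 0 and in the upper half-plane when ω < 0.

Case ω > 0 (lower half-plane, clockwise contour ⇒ F(ω) = -2πi·ΣRes):
  Res_{z = - \frac{9 i}{5}} g(z) = \frac{25 \omega e^{- \frac{9 \omega}{5}}}{36} (pole of order 2)
  F(ω) = -2πi·ΣRes = - \frac{25 i \pi \omega e^{- \frac{9 \omega}{5}}}{18}

Case ω < 0 (upper half-plane, counterclockwise contour ⇒ F(ω) = +2πi·ΣRes):
  Res_{z = \frac{9 i}{5}} g(z) = - \frac{25 \omega e^{\frac{9 \omega}{5}}}{36} (pole of order 2)
  F(ω) = 2πi·ΣRes = - \frac{25 i \pi \omega e^{\frac{9 \omega}{5}}}{18}

Both cases combine into a single formula in |ω|:

F(ω) = - \frac{25 i \pi \omega e^{- \frac{9 \left|{\omega}\right|}{5}}}{18}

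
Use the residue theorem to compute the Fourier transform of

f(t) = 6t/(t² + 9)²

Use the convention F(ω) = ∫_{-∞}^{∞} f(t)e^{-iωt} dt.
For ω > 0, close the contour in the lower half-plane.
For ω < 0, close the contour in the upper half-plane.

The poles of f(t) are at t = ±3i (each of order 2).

Let g(z) = f(z)e^{-iωz}; for large |z| the factor e^{-iωz} decays in the lower half-plane when ω > 0 and in the upper half-plane when ω < 0.

Case ω > 0 (lower half-plane, clockwise contour ⇒ F(ω) = -2πi·ΣRes):
  Res_{z = - 3 i} g(z) = \frac{\omega e^{- 3 \omega}}{2} (pole of order 2)
  F(ω) = -2πi·ΣRes = - i \pi \omega e^{- 3 \omega}

Case ω < 0 (upper half-plane, counterclockwise contour ⇒ F(ω) = +2πi·ΣRes):
  Res_{z = 3 i} g(z) = - \frac{\omega e^{3 \omega}}{2} (pole of order 2)
  F(ω) = 2πi·ΣRes = - i \pi \omega e^{3 \omega}

Both cases combine into a single formula in |ω|:

F(ω) = - i \pi \omega e^{- 3 \left|{\omega}\right|}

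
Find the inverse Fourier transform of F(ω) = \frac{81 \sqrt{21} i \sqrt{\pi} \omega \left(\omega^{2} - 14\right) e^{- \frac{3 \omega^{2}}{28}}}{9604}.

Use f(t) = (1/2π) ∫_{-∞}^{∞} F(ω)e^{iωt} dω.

f(t) = 6 t^{3} e^{- \frac{7 t^{2}}{3}}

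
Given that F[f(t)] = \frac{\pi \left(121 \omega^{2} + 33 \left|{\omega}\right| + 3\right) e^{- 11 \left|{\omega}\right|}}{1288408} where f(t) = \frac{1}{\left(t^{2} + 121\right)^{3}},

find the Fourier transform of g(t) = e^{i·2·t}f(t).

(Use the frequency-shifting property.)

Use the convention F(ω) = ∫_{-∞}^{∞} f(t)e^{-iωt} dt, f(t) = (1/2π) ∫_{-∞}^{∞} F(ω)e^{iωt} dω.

F[g](ω) = \frac{\pi \left(121 \left(\omega - 2\right)^{2} + 33 \left|{\omega - 2}\right| + 3\right) e^{- 11 \left|{\omega - 2}\right|}}{1288408}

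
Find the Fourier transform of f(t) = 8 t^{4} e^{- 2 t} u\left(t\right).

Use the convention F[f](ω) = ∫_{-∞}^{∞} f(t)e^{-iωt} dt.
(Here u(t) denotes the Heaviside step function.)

F(ω) = \frac{192}{\left(i \omega + 2\right)^{5}}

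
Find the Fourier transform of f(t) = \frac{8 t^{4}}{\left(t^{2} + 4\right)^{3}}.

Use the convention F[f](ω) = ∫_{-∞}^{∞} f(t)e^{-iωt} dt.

F(ω) = \frac{\pi \left(4 \omega^{2} - 10 \left|{\omega}\right| + 3\right) e^{- 2 \left|{\omega}\right|}}{2}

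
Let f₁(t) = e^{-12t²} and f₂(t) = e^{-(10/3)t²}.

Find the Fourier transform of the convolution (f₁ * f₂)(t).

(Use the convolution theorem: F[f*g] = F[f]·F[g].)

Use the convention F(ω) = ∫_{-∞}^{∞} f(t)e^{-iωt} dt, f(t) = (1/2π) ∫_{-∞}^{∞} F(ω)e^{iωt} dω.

F[f₁*f₂](ω) = \frac{\sqrt{10} \pi e^{- \frac{23 \omega^{2}}{240}}}{20}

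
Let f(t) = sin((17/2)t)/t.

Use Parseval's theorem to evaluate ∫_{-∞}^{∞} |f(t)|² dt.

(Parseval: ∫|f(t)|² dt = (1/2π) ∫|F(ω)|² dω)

∫|f(t)|² dt = \frac{17 \pi}{2}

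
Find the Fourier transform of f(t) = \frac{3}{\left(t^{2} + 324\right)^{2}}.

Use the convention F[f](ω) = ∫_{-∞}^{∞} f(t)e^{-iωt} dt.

F(ω) = \frac{\pi \left(18 \left|{\omega}\right| + 1\right) e^{- 18 \left|{\omega}\right|}}{3888}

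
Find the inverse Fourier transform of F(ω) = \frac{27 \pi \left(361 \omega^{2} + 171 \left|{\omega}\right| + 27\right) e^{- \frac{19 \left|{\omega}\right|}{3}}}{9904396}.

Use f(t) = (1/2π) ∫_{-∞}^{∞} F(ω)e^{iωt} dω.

f(t) = \frac{2}{\left(t^{2} + \frac{361}{9}\right)^{3}}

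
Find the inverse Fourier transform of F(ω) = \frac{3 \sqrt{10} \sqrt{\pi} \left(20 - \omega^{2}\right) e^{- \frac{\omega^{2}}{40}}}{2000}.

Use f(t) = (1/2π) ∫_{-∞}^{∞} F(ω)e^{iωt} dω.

f(t) = 6 t^{2} e^{- 10 t^{2}}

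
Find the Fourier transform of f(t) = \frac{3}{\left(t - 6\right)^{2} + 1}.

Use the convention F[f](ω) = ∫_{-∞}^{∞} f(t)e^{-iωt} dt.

F(ω) = 3 \pi e^{- 6 i \omega - \left|{\omega}\right|}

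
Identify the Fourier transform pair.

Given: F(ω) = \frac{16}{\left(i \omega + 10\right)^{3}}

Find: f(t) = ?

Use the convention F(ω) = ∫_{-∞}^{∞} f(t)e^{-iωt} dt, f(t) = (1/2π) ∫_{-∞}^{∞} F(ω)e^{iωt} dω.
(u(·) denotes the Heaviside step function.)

f(t) = 8 t^{2} e^{- 10 t} u\left(t\right)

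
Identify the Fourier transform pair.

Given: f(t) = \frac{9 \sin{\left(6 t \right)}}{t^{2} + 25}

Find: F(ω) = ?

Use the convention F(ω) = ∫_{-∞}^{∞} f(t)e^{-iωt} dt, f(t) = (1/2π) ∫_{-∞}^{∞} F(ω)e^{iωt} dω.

F(ω) = \frac{9 i \pi e^{- 5 \left|{\omega + 6}\right|}}{10} - \frac{9 i \pi e^{- 5 \left|{\omega - 6}\right|}}{10}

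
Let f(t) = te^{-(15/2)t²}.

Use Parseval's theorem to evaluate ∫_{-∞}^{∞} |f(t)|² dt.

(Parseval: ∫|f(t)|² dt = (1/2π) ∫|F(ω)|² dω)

∫|f(t)|² dt = \frac{\sqrt{15} \sqrt{\pi}}{450}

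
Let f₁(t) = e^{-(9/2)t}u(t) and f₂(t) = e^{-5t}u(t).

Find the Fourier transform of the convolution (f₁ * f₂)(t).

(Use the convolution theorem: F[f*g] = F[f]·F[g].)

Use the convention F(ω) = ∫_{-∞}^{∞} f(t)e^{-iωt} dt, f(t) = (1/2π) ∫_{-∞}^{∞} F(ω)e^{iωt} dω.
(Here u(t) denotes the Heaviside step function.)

F[f₁*f₂](ω) = \frac{2}{\left(i \omega + 5\right) \left(2 i \omega + 9\right)}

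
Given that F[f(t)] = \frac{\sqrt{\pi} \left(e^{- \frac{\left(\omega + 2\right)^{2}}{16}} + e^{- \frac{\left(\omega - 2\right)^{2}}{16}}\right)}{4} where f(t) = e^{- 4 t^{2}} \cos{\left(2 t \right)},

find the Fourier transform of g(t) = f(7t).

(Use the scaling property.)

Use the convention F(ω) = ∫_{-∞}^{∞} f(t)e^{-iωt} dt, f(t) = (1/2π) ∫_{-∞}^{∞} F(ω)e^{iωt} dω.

F[g](ω) = \frac{\sqrt{\pi} \left(e^{\frac{\omega}{14}} + 1\right) e^{- \frac{\omega^{2}}{784} - \frac{\omega}{28} - \frac{1}{4}}}{28}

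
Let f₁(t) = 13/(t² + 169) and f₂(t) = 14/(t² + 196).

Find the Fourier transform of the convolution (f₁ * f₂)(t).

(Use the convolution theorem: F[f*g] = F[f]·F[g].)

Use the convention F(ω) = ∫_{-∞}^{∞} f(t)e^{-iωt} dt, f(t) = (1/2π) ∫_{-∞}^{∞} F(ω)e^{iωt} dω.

F[f₁*f₂](ω) = \pi^{2} e^{- 27 \left|{\omega}\right|}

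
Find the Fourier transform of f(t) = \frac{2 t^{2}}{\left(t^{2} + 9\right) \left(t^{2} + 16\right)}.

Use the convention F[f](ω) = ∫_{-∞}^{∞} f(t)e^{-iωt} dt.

F(ω) = \frac{2 \pi \left(4 - 3 e^{\left|{\omega}\right|}\right) e^{- 4 \left|{\omega}\right|}}{7}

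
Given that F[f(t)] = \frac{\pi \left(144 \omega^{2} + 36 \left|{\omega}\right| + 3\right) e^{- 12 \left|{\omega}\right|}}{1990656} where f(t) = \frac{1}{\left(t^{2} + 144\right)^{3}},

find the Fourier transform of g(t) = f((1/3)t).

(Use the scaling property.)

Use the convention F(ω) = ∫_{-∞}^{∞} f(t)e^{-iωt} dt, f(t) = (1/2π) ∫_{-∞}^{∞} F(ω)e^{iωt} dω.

F[g](ω) = \frac{\pi \left(432 \omega^{2} + 36 \left|{\omega}\right| + 1\right) e^{- 36 \left|{\omega}\right|}}{221184}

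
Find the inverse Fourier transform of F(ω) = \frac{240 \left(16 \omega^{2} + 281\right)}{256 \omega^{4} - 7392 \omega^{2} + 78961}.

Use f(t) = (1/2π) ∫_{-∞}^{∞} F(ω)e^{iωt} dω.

f(t) = 6 e^{- \frac{5 \left|{t}\right|}{4}} \cos{\left(4 \left|{t}\right| \right)}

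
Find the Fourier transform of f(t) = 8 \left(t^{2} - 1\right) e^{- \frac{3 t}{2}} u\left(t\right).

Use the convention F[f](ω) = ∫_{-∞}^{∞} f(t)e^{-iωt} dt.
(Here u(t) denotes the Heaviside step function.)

F(ω) = \frac{16 \left(16 i \omega - \left(2 i \omega + 3\right)^{3} + 24\right)}{\left(2 i \omega + 3\right)^{4}}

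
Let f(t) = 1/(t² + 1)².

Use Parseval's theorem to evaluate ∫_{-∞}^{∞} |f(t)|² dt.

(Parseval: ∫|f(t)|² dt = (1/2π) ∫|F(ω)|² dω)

∫|f(t)|² dt = \frac{5 \pi}{16}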